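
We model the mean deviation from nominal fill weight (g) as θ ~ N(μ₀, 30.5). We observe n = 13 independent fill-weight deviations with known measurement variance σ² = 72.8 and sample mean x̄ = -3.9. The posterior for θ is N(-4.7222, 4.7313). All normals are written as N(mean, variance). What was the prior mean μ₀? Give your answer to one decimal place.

With known observation variance, the Normal–Normal posterior has precision τ_n = τ₀ + n/σ² and mean μ_n = (τ₀μ₀ + (n/σ²)x̄)/τ_n.
Here τ₀ = 1/30.5 = 0.032787 and τ_data = 13/72.8 = 0.178571, so τ_n = 0.211358.
Rearranging for μ₀: μ₀ = (μ_n·τ_n − τ_data·x̄)/τ₀ = (-4.7222·0.211358 − 0.178571·-3.9) / 0.032787 = -0.301648/0.032787 ≈ -9.2.

μ₀ = -9.2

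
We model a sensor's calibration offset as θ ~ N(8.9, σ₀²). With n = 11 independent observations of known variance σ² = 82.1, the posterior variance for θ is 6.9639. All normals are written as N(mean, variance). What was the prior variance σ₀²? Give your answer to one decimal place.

For the Normal–Normal model with known σ², precisions add: τ_n = τ₀ + n/σ².
So 1/σ₀² = 1/6.9639 − 11/82.1 = 0.143598 − 0.133983 = 0.009615.
Hence σ₀² = 1/0.009615 ≈ 104.0.

σ₀² = 104.0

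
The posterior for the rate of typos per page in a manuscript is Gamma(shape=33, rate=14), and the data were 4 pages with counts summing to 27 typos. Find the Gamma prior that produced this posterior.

Gamma(shape=6, rate=10)

Gamma–Poisson conjugacy: posterior shape = α + Σxᵢ, posterior rate = β + n.
So α = 33 − 27 = 6 and β = 14 − 4 = 10.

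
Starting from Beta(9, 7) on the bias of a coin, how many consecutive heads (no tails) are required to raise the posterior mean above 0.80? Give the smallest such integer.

k = 20

After k heads and 0 tails the posterior is Beta(9+k, 7), with mean (9+k)/(9+7+k).
Set (9+k)/(16+k) > 0.80 and solve: k > (0.80·16 − 9)/(1 − 0.80) = 19.000.
The smallest integer exceeding 19.000 is 20, and checking k=20: (29)/(36) = 0.8056 > 0.80.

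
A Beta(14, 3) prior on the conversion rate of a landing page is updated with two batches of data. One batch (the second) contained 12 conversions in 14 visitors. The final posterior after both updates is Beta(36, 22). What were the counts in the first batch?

10 conversions and 17 bounces

Because Beta–binomial updating is additive in the counts, the combined data contributed (α_post−α_prior, β_post−β_prior) successes and failures.
Total across both batches: 36−14=22 conversions, 22−3=19 bounces.
Subtract the second batch: 22−12=10 conversions and 19−2=17 bounces.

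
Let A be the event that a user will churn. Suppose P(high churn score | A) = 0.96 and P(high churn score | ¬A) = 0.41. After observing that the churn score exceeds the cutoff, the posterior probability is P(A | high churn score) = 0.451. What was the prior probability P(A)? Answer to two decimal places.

Bayes' rule in odds form gives O(A|E) = O(A)·[P(E|A)/P(E|¬A)], hence O(A) = O(A|E)/LR.
Posterior odds = 0.451/(1−0.451) = 0.8215. LR = 0.96/0.41 = 2.3415.
Prior odds = 0.8215/2.3415 = 0.3508, so P(A) = 0.3508/(1+0.3508) ≈ 0.26.

P(A) = 0.26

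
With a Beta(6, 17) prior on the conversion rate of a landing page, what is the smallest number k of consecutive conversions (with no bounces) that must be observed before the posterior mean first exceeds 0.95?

k = 318

After k conversions and 0 bounces the posterior is Beta(6+k, 17), with mean (6+k)/(6+17+k).
Set (6+k)/(23+k) > 0.95 and solve: k > (0.95·23 − 6)/(1 − 0.95) = 317.000.
The smallest integer exceeding 317.000 is 318, and checking k=318: (324)/(341) = 0.9501 > 0.95.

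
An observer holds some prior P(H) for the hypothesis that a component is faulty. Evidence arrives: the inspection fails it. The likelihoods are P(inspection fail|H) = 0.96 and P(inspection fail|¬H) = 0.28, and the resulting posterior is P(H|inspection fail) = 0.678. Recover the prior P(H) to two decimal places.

In odds form, posterior odds = prior odds × likelihood ratio, so prior odds = posterior odds ÷ LR.
Posterior odds = 0.678/(1−0.678) = 2.1056. LR = 0.96/0.28 = 3.4286.
Prior odds = 2.1056/3.4286 = 0.6141, so P(H) = 0.6141/(1+0.6141) ≈ 0.38.

P(H) = 0.38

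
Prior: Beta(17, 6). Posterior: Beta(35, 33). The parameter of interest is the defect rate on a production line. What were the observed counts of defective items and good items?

Beta is conjugate to the binomial likelihood: posterior = Beta(α+s, β+f).
Match parameters: s=35−17=18, f=33−6=27.

18 defective items and 27 good items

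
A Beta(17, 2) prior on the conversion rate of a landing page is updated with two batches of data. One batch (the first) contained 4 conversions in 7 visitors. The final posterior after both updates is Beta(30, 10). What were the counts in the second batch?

Because Beta–binomial updating is additive in the counts, the combined data contributed (α_post−α_prior, β_post−β_prior) successes and failures.
Total across both batches: 30−17=13 conversions, 10−2=8 bounces.
Subtract the first batch: 13−4=9 conversions and 8−3=5 bounces.

9 conversions and 5 bounces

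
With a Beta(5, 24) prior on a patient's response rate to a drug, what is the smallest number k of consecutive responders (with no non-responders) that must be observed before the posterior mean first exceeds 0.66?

k = 42

After k responders and 0 non-responders the posterior is Beta(5+k, 24), with mean (5+k)/(5+24+k).
Set (5+k)/(29+k) > 0.66 and solve: k > (0.66·29 − 5)/(1 − 0.66) = 41.588.
The smallest integer exceeding 41.588 is 42, and checking k=42: (47)/(71) = 0.6620 > 0.66.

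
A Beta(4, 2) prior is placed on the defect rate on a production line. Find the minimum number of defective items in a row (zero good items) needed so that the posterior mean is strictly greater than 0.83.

k = 6

After k defective items and 0 good items the posterior is Beta(4+k, 2), with mean (4+k)/(4+2+k).
Set (4+k)/(6+k) > 0.83 and solve: k > (0.83·6 − 4)/(1 − 0.83) = 5.765.
The smallest integer exceeding 5.765 is 6, and checking k=6: (10)/(12) = 0.8333 > 0.83.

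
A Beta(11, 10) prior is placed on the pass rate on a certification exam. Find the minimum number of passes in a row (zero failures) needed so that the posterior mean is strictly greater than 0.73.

After k passes and 0 failures the posterior is Beta(11+k, 10), with mean (11+k)/(11+10+k).
Set (11+k)/(21+k) > 0.73 and solve: k > (0.73·21 − 11)/(1 − 0.73) = 16.037.
The smallest integer exceeding 16.037 is 17.

k = 17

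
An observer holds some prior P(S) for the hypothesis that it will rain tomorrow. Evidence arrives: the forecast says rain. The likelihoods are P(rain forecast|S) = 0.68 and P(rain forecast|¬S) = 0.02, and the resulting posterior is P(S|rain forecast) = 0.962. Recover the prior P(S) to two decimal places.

In odds form, posterior odds = prior odds × likelihood ratio, so prior odds = posterior odds ÷ LR.
Posterior odds = 0.962/(1−0.962) = 25.3158. LR = 0.68/0.02 = 34.0000.
Prior odds = 25.3158/34.0000 = 0.7446, so P(S) = 0.7446/(1+0.7446) ≈ 0.43.

P(S) = 0.43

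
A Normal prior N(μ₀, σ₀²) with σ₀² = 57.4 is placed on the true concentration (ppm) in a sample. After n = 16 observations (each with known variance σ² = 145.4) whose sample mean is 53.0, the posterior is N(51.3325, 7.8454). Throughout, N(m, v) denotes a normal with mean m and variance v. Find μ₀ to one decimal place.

With known observation variance, the Normal–Normal posterior has precision τ_n = τ₀ + n/σ² and mean μ_n = (τ₀μ₀ + (n/σ²)x̄)/τ_n.
Here τ₀ = 1/57.4 = 0.017422 and τ_data = 16/145.4 = 0.110041, so τ_n = 0.127463.
Rearranging for μ₀: μ₀ = (μ_n·τ_n − τ_data·x̄)/τ₀ = (51.3325·0.127463 − 0.110041·53.0) / 0.017422 = 0.710821/0.017422 ≈ 40.8.

μ₀ = 40.8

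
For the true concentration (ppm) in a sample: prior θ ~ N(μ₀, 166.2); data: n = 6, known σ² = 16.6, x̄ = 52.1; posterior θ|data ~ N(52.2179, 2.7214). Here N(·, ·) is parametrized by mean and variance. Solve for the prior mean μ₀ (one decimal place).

The posterior mean is a precision-weighted average: μ_n = (τ₀μ₀ + τ_data·x̄)/(τ₀+τ_data), with τ₀=1/σ₀² and τ_data=n/σ².
Here τ₀ = 1/166.2 = 0.006017 and τ_data = 6/16.6 = 0.361446, so τ_n = 0.367463.
Rearranging for μ₀: μ₀ = (μ_n·τ_n − τ_data·x̄)/τ₀ = (52.2179·0.367463 − 0.361446·52.1) / 0.006017 = 0.356810/0.006017 ≈ 59.3.

μ₀ = 59.3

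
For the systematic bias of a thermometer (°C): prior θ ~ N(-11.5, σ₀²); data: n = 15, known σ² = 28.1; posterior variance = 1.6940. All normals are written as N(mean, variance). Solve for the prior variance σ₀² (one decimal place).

For the Normal–Normal model with known σ², precisions add: τ_n = τ₀ + n/σ².
So 1/σ₀² = 1/1.6940 − 15/28.1 = 0.590319 − 0.533808 = 0.056511.
Hence σ₀² = 1/0.056511 ≈ 17.7.

σ₀² = 17.7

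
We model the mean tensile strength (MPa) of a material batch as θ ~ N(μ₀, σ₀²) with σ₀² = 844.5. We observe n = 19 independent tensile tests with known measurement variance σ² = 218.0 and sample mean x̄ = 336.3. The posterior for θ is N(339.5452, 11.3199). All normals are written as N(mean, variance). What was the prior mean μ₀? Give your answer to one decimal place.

μ₀ = 578.4

With known observation variance, the Normal–Normal posterior has precision τ_n = τ₀ + n/σ² and mean μ_n = (τ₀μ₀ + (n/σ²)x̄)/τ_n.
Here τ₀ = 1/844.5 = 0.001184 and τ_data = 19/218.0 = 0.087156, so τ_n = 0.088340.
Rearranging for μ₀: μ₀ = (μ_n·τ_n − τ_data·x̄)/τ₀ = (339.5452·0.088340 − 0.087156·336.3) / 0.001184 = 0.684860/0.001184 ≈ 578.4.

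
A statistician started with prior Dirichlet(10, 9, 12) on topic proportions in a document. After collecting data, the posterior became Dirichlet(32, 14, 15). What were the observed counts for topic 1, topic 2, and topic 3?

counts (22, 5, 3)

For a Dirichlet(α) prior with multinomial counts c, the posterior is Dirichlet(α + c) componentwise.
Counts are posterior − prior componentwise: 32−10=22, 14−9=5, 15−12=3.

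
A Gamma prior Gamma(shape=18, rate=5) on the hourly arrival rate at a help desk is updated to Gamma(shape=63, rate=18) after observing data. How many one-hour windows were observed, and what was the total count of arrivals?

A Gamma(α, β) prior (rate parametrization) on a Poisson rate with n observations summing to S gives posterior Gamma(α+S, β+n).
Matching: Σxᵢ = 63 − 18 = 45 and n = 18 − 5 = 13.

n = 13 one-hour windows with total 45 arrivals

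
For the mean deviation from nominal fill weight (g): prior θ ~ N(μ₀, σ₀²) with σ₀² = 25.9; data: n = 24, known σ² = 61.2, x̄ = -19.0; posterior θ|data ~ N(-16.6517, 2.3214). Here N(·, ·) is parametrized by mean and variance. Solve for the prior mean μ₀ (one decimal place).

μ₀ = 7.2

The posterior mean is a precision-weighted average: μ_n = (τ₀μ₀ + τ_data·x̄)/(τ₀+τ_data), with τ₀=1/σ₀² and τ_data=n/σ².
Here τ₀ = 1/25.9 = 0.038610 and τ_data = 24/61.2 = 0.392157, so τ_n = 0.430767.
Rearranging for μ₀: μ₀ = (μ_n·τ_n − τ_data·x̄)/τ₀ = (-16.6517·0.430767 − 0.392157·-19.0) / 0.038610 = 0.277980/0.038610 ≈ 7.2.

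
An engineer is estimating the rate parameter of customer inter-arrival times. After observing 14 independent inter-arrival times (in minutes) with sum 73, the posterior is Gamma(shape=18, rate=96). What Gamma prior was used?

Gamma(shape=4, rate=23)

For an exponential likelihood with a Gamma(α, β) prior on the rate, n observations with total T give posterior Gamma(α+n, β+T).
So α = 18 − 14 = 4 and β = 96 − 73 = 23.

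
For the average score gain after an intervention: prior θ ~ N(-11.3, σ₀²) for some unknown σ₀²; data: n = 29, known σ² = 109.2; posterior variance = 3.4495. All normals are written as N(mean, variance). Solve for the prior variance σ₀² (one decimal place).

σ₀² = 41.1

Posterior precision equals prior precision plus data precision: 1/σ_n² = 1/σ₀² + n/σ².
So 1/σ₀² = 1/3.4495 − 29/109.2 = 0.289897 − 0.265568 = 0.024329.
Hence σ₀² = 1/0.024329 ≈ 41.1.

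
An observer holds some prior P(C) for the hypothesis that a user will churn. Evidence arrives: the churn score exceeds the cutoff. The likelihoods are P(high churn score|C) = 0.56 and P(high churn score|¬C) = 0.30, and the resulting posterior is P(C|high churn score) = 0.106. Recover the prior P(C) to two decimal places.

Bayes' rule in odds form gives O(C|E) = O(C)·[P(E|C)/P(E|¬C)], hence O(C) = O(C|E)/LR.
Posterior odds = 0.106/(1−0.106) = 0.1186. LR = 0.56/0.30 = 1.8667.
Prior odds = 0.1186/1.8667 = 0.0635, so P(C) = 0.0635/(1+0.0635) ≈ 0.06.

P(C) = 0.06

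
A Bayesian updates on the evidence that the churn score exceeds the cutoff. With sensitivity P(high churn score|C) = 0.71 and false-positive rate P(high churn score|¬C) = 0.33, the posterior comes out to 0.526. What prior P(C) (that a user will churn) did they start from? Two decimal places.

P(C) = 0.34

In odds form, posterior odds = prior odds × likelihood ratio, so prior odds = posterior odds ÷ LR.
Posterior odds = 0.526/(1−0.526) = 1.1097. LR = 0.71/0.33 = 2.1515.
Prior odds = 1.1097/2.1515 = 0.5158, so P(C) = 0.5158/(1+0.5158) ≈ 0.34.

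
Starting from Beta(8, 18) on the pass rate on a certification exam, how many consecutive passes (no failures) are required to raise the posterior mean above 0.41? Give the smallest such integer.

k = 5

After k passes and 0 failures the posterior is Beta(8+k, 18), with mean (8+k)/(8+18+k).
Set (8+k)/(26+k) > 0.41 and solve: k > (0.41·26 − 8)/(1 − 0.41) = 4.508.
The smallest integer exceeding 4.508 is 5.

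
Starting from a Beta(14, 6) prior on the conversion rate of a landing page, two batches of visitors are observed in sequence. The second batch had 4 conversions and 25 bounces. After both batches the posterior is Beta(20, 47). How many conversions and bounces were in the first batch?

Because Beta–binomial updating is additive in the counts, the combined data contributed (α_post−α_prior, β_post−β_prior) successes and failures.
Total across both batches: 20−14=6 conversions, 47−6=41 bounces.
Subtract the second batch: 6−4=2 conversions and 41−25=16 bounces.

2 conversions and 16 bounces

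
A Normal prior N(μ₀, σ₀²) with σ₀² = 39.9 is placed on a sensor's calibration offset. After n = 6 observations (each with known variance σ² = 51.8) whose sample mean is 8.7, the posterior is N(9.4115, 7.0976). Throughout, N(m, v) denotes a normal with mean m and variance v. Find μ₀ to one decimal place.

μ₀ = 12.7

The posterior mean is a precision-weighted average: μ_n = (τ₀μ₀ + τ_data·x̄)/(τ₀+τ_data), with τ₀=1/σ₀² and τ_data=n/σ².
Here τ₀ = 1/39.9 = 0.025063 and τ_data = 6/51.8 = 0.115830, so τ_n = 0.140893.
Rearranging for μ₀: μ₀ = (μ_n·τ_n − τ_data·x̄)/τ₀ = (9.4115·0.140893 − 0.115830·8.7) / 0.025063 = 0.318293/0.025063 ≈ 12.7.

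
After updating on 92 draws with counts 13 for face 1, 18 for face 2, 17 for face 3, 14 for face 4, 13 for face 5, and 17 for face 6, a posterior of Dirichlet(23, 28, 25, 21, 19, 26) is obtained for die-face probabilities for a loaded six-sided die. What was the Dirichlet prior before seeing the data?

For a Dirichlet(α) prior with multinomial counts c, the posterior is Dirichlet(α + c) componentwise.
Subtract each count from the matching posterior parameter: 23−13=10, 28−18=10, 25−17=8, 21−14=7, 19−13=6, 26−17=9.

Dirichlet(10, 10, 8, 7, 6, 9)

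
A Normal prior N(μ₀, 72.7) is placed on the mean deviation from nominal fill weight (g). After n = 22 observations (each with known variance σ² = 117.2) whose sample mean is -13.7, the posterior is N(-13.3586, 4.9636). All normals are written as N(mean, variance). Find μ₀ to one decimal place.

μ₀ = -8.7

With known observation variance, the Normal–Normal posterior has precision τ_n = τ₀ + n/σ² and mean μ_n = (τ₀μ₀ + (n/σ²)x̄)/τ_n.
Here τ₀ = 1/72.7 = 0.013755 and τ_data = 22/117.2 = 0.187713, so τ_n = 0.201468.
Rearranging for μ₀: μ₀ = (μ_n·τ_n − τ_data·x̄)/τ₀ = (-13.3586·0.201468 − 0.187713·-13.7) / 0.013755 = -0.119662/0.013755 ≈ -8.7.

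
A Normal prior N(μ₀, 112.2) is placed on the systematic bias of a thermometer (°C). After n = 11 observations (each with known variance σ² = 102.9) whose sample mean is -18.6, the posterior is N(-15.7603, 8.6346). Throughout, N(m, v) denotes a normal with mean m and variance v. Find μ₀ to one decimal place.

The posterior mean is a precision-weighted average: μ_n = (τ₀μ₀ + τ_data·x̄)/(τ₀+τ_data), with τ₀=1/σ₀² and τ_data=n/σ².
Here τ₀ = 1/112.2 = 0.008913 and τ_data = 11/102.9 = 0.106900, so τ_n = 0.115813.
Rearranging for μ₀: μ₀ = (μ_n·τ_n − τ_data·x̄)/τ₀ = (-15.7603·0.115813 − 0.106900·-18.6) / 0.008913 = 0.163092/0.008913 ≈ 18.3.

μ₀ = 18.3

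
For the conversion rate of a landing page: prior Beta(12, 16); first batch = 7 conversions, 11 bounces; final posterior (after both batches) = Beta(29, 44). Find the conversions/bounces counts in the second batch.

10 conversions and 17 bounces

Because Beta–binomial updating is additive in the counts, the combined data contributed (α_post−α_prior, β_post−β_prior) successes and failures.
Total across both batches: 29−12=17 conversions, 44−16=28 bounces.
Subtract the first batch: 17−7=10 conversions and 28−11=17 bounces.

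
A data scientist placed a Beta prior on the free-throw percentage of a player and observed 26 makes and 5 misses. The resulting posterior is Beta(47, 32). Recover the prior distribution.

Beta is conjugate to the binomial likelihood: posterior = Beta(α+s, β+f).
Subtract the data counts: 47−26=21, 32−5=27.

Beta(21, 27)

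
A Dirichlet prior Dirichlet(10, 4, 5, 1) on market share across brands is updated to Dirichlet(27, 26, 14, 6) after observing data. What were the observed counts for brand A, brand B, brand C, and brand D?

For a Dirichlet(α) prior with multinomial counts c, the posterior is Dirichlet(α + c) componentwise.
Counts are posterior − prior componentwise: 27−10=17, 26−4=22, 14−5=9, 6−1=5.

counts (17, 22, 9, 5)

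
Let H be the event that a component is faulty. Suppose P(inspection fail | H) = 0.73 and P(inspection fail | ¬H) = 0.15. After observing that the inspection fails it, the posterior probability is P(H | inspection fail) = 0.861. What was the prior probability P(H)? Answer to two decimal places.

Bayes' rule in odds form gives O(H|E) = O(H)·[P(E|H)/P(E|¬H)], hence O(H) = O(H|E)/LR.
Posterior odds = 0.861/(1−0.861) = 6.1942. LR = 0.73/0.15 = 4.8667.
Prior odds = 6.1942/4.8667 = 1.2728, so P(H) = 1.2728/(1+1.2728) ≈ 0.56.

P(H) = 0.56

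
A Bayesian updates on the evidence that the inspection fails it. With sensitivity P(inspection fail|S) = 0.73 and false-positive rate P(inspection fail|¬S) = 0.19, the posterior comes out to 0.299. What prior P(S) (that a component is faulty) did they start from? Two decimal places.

P(S) = 0.10

In odds form, posterior odds = prior odds × likelihood ratio, so prior odds = posterior odds ÷ LR.
Posterior odds = 0.299/(1−0.299) = 0.4265. LR = 0.73/0.19 = 3.8421.
Prior odds = 0.4265/3.8421 = 0.1110, so P(S) = 0.1110/(1+0.1110) ≈ 0.10.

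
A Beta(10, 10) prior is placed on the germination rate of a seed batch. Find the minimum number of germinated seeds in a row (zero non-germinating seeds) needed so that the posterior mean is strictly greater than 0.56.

After k germinated seeds and 0 non-germinating seeds the posterior is Beta(10+k, 10), with mean (10+k)/(10+10+k).
Set (10+k)/(20+k) > 0.56 and solve: k > (0.56·20 − 10)/(1 − 0.56) = 2.727.
The smallest integer exceeding 2.727 is 3.

k = 3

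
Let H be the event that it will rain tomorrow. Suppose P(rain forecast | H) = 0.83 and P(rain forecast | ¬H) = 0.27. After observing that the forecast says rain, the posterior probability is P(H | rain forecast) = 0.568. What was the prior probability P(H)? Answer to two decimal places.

In odds form, posterior odds = prior odds × likelihood ratio, so prior odds = posterior odds ÷ LR.
Posterior odds = 0.568/(1−0.568) = 1.3148. LR = 0.83/0.27 = 3.0741.
Prior odds = 1.3148/3.0741 = 0.4277, so P(H) = 0.4277/(1+0.4277) ≈ 0.30.

P(H) = 0.30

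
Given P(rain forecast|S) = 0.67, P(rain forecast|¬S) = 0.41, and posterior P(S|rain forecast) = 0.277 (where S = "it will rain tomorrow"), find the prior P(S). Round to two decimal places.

In odds form, posterior odds = prior odds × likelihood ratio, so prior odds = posterior odds ÷ LR.
Posterior odds = 0.277/(1−0.277) = 0.3831. LR = 0.67/0.41 = 1.6341.
Prior odds = 0.3831/1.6341 = 0.2344, so P(S) = 0.2344/(1+0.2344) ≈ 0.19.

P(S) = 0.19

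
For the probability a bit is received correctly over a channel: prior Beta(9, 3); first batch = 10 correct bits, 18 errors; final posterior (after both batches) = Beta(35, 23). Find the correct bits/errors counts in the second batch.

Because Beta–binomial updating is additive in the counts, the combined data contributed (α_post−α_prior, β_post−β_prior) successes and failures.
Total across both batches: 35−9=26 correct bits, 23−3=20 errors.
Subtract the first batch: 26−10=16 correct bits and 20−18=2 errors.

16 correct bits and 2 errors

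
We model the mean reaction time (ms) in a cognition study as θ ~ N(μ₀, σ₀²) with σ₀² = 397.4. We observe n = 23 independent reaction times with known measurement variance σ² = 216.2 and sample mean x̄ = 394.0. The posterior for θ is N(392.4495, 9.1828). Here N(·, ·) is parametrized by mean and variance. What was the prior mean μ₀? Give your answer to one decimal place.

μ₀ = 326.9

With known observation variance, the Normal–Normal posterior has precision τ_n = τ₀ + n/σ² and mean μ_n = (τ₀μ₀ + (n/σ²)x̄)/τ_n.
Here τ₀ = 1/397.4 = 0.002516 and τ_data = 23/216.2 = 0.106383, so τ_n = 0.108899.
Rearranging for μ₀: μ₀ = (μ_n·τ_n − τ_data·x̄)/τ₀ = (392.4495·0.108899 − 0.106383·394.0) / 0.002516 = 0.822456/0.002516 ≈ 326.9.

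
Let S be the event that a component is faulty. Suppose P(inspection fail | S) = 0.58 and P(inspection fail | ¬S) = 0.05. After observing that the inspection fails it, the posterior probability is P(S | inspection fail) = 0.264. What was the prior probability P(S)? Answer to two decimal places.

In odds form, posterior odds = prior odds × likelihood ratio, so prior odds = posterior odds ÷ LR.
Posterior odds = 0.264/(1−0.264) = 0.3587. LR = 0.58/0.05 = 11.6000.
Prior odds = 0.3587/11.6000 = 0.0309, so P(S) = 0.0309/(1+0.0309) ≈ 0.03.

P(S) = 0.03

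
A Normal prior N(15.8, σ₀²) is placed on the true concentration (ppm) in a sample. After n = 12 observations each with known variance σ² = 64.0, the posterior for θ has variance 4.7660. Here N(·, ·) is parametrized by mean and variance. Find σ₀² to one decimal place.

σ₀² = 44.8

For the Normal–Normal model with known σ², precisions add: τ_n = τ₀ + n/σ².
So 1/σ₀² = 1/4.7660 − 12/64.0 = 0.209820 − 0.187500 = 0.022320.
Hence σ₀² = 1/0.022320 ≈ 44.8.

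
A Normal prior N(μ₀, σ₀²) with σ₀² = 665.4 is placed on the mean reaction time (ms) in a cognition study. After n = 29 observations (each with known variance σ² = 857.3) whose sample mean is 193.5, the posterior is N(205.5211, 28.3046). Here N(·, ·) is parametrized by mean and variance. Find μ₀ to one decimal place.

μ₀ = 476.1

With known observation variance, the Normal–Normal posterior has precision τ_n = τ₀ + n/σ² and mean μ_n = (τ₀μ₀ + (n/σ²)x̄)/τ_n.
Here τ₀ = 1/665.4 = 0.001503 and τ_data = 29/857.3 = 0.033827, so τ_n = 0.035330.
Rearranging for μ₀: μ₀ = (μ_n·τ_n − τ_data·x̄)/τ₀ = (205.5211·0.035330 − 0.033827·193.5) / 0.001503 = 0.715536/0.001503 ≈ 476.1.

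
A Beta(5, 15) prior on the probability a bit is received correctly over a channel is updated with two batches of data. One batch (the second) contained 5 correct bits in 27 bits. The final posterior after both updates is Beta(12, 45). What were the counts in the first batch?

2 correct bits and 8 errors

Sequential conjugate updates are equivalent to a single update on the pooled data, so total successes = posterior α − prior α and total failures = posterior β − prior β.
Total across both batches: 12−5=7 correct bits, 45−15=30 errors.
Subtract the second batch: 7−5=2 correct bits and 30−22=8 errors.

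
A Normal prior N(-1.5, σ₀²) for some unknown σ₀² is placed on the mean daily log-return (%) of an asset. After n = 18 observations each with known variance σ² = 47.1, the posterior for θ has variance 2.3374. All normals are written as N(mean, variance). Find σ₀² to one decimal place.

σ₀² = 21.9

For the Normal–Normal model with known σ², precisions add: τ_n = τ₀ + n/σ².
So 1/σ₀² = 1/2.3374 − 18/47.1 = 0.427826 − 0.382166 = 0.045660.
Hence σ₀² = 1/0.045660 ≈ 21.9.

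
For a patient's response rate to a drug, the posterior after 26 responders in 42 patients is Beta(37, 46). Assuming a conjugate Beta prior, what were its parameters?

Under Beta–binomial conjugacy the posterior parameters are (α+s, β+f).
So α = 37 − 26 = 11 and β = 46 − 16 = 30.

Beta(11, 30)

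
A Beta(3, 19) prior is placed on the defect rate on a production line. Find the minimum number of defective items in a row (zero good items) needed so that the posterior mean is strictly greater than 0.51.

After k defective items and 0 good items the posterior is Beta(3+k, 19), with mean (3+k)/(3+19+k).
Set (3+k)/(22+k) > 0.51 and solve: k > (0.51·22 − 3)/(1 − 0.51) = 16.776.
The smallest integer exceeding 16.776 is 17.

k = 17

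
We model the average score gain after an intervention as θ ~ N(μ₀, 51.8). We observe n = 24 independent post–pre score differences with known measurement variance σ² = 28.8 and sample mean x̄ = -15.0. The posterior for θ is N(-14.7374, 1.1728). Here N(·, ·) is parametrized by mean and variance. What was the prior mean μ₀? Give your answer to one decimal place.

μ₀ = -3.4

The posterior mean is a precision-weighted average: μ_n = (τ₀μ₀ + τ_data·x̄)/(τ₀+τ_data), with τ₀=1/σ₀² and τ_data=n/σ².
Here τ₀ = 1/51.8 = 0.019305 and τ_data = 24/28.8 = 0.833333, so τ_n = 0.852638.
Rearranging for μ₀: μ₀ = (μ_n·τ_n − τ_data·x̄)/τ₀ = (-14.7374·0.852638 − 0.833333·-15.0) / 0.019305 = -0.065672/0.019305 ≈ -3.4.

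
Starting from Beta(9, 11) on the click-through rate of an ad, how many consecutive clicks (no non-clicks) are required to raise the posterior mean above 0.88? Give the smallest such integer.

k = 72

After k clicks and 0 non-clicks the posterior is Beta(9+k, 11), with mean (9+k)/(9+11+k).
Set (9+k)/(20+k) > 0.88 and solve: k > (0.88·20 − 9)/(1 − 0.88) = 71.667.
The smallest integer exceeding 71.667 is 72, and checking k=72: (81)/(92) = 0.8804 > 0.88.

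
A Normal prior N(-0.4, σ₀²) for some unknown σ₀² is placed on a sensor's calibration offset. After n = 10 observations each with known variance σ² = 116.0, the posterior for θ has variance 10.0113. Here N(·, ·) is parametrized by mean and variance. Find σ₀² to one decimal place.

σ₀² = 73.1

Posterior precision equals prior precision plus data precision: 1/σ_n² = 1/σ₀² + n/σ².
So 1/σ₀² = 1/10.0113 − 10/116.0 = 0.099887 − 0.086207 = 0.013680.
Hence σ₀² = 1/0.013680 ≈ 73.1.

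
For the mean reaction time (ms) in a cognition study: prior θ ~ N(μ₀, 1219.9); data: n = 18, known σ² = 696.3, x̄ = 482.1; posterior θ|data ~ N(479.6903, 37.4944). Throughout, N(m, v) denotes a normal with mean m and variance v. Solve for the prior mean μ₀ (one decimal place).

μ₀ = 403.7

The posterior mean is a precision-weighted average: μ_n = (τ₀μ₀ + τ_data·x̄)/(τ₀+τ_data), with τ₀=1/σ₀² and τ_data=n/σ².
Here τ₀ = 1/1219.9 = 0.000820 and τ_data = 18/696.3 = 0.025851, so τ_n = 0.026671.
Rearranging for μ₀: μ₀ = (μ_n·τ_n − τ_data·x̄)/τ₀ = (479.6903·0.026671 − 0.025851·482.1) / 0.000820 = 0.331053/0.000820 ≈ 403.7.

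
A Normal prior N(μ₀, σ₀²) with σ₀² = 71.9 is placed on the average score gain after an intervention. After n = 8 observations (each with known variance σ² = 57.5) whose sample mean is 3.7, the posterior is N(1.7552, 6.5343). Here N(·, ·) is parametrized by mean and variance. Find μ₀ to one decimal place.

μ₀ = -17.7

The posterior mean is a precision-weighted average: μ_n = (τ₀μ₀ + τ_data·x̄)/(τ₀+τ_data), with τ₀=1/σ₀² and τ_data=n/σ².
Here τ₀ = 1/71.9 = 0.013908 and τ_data = 8/57.5 = 0.139130, so τ_n = 0.153038.
Rearranging for μ₀: μ₀ = (μ_n·τ_n − τ_data·x̄)/τ₀ = (1.7552·0.153038 − 0.139130·3.7) / 0.013908 = -0.246169/0.013908 ≈ -17.7.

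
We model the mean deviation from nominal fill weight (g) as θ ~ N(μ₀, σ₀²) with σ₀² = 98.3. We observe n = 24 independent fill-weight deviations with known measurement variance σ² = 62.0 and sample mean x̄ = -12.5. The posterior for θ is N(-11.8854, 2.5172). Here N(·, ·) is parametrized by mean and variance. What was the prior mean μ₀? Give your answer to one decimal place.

The posterior mean is a precision-weighted average: μ_n = (τ₀μ₀ + τ_data·x̄)/(τ₀+τ_data), with τ₀=1/σ₀² and τ_data=n/σ².
Here τ₀ = 1/98.3 = 0.010173 and τ_data = 24/62.0 = 0.387097, so τ_n = 0.397270.
Rearranging for μ₀: μ₀ = (μ_n·τ_n − τ_data·x̄)/τ₀ = (-11.8854·0.397270 − 0.387097·-12.5) / 0.010173 = 0.117000/0.010173 ≈ 11.5.

μ₀ = 11.5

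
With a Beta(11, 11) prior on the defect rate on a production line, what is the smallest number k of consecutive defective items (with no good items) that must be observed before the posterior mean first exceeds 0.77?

k = 26

After k defective items and 0 good items the posterior is Beta(11+k, 11), with mean (11+k)/(11+11+k).
Set (11+k)/(22+k) > 0.77 and solve: k > (0.77·22 − 11)/(1 − 0.77) = 25.826.
The smallest integer exceeding 25.826 is 26.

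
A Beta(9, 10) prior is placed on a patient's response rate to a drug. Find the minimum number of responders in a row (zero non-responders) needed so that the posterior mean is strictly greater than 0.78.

After k responders and 0 non-responders the posterior is Beta(9+k, 10), with mean (9+k)/(9+10+k).
Set (9+k)/(19+k) > 0.78 and solve: k > (0.78·19 − 9)/(1 − 0.78) = 26.455.
The smallest integer exceeding 26.455 is 27.

k = 27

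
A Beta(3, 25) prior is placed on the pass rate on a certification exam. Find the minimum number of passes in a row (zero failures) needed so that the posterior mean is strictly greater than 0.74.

k = 69

After k passes and 0 failures the posterior is Beta(3+k, 25), with mean (3+k)/(3+25+k).
Set (3+k)/(28+k) > 0.74 and solve: k > (0.74·28 − 3)/(1 − 0.74) = 68.154.
The smallest integer exceeding 68.154 is 69, and checking k=69: (72)/(97) = 0.7423 > 0.74.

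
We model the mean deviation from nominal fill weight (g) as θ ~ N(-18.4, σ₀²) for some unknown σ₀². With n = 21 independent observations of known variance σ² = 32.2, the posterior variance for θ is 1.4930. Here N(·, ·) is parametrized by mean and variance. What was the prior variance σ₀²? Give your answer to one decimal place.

For the Normal–Normal model with known σ², precisions add: τ_n = τ₀ + n/σ².
So 1/σ₀² = 1/1.4930 − 21/32.2 = 0.669792 − 0.652174 = 0.017618.
Hence σ₀² = 1/0.017618 ≈ 56.8.

σ₀² = 56.8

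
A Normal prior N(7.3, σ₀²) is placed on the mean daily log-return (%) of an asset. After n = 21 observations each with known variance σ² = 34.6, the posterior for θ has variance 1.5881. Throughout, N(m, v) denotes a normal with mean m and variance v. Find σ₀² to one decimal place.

σ₀² = 44.0

For the Normal–Normal model with known σ², precisions add: τ_n = τ₀ + n/σ².
So 1/σ₀² = 1/1.5881 − 21/34.6 = 0.629683 − 0.606936 = 0.022747.
Hence σ₀² = 1/0.022747 ≈ 44.0.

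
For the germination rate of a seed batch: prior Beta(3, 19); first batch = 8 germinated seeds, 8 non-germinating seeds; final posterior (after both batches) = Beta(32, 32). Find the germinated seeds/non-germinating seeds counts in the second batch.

Sequential conjugate updates are equivalent to a single update on the pooled data, so total successes = posterior α − prior α and total failures = posterior β − prior β.
Total across both batches: 32−3=29 germinated seeds, 32−19=13 non-germinating seeds.
Subtract the first batch: 29−8=21 germinated seeds and 13−8=5 non-germinating seeds.

21 germinated seeds and 5 non-germinating seeds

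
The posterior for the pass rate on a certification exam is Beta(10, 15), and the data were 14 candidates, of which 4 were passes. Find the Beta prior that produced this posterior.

Under Beta–binomial conjugacy the posterior parameters are (a+s, b+f).
Subtract the data counts: 10−4=6, 15−10=5.

Beta(6, 5)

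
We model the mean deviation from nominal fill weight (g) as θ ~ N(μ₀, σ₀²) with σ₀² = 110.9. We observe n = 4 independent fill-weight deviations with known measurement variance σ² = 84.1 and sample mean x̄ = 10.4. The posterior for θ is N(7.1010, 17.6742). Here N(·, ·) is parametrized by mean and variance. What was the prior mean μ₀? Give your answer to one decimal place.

With known observation variance, the Normal–Normal posterior has precision τ_n = τ₀ + n/σ² and mean μ_n = (τ₀μ₀ + (n/σ²)x̄)/τ_n.
Here τ₀ = 1/110.9 = 0.009017 and τ_data = 4/84.1 = 0.047562, so τ_n = 0.056579.
Rearranging for μ₀: μ₀ = (μ_n·τ_n − τ_data·x̄)/τ₀ = (7.1010·0.056579 − 0.047562·10.4) / 0.009017 = -0.092877/0.009017 ≈ -10.3.

μ₀ = -10.3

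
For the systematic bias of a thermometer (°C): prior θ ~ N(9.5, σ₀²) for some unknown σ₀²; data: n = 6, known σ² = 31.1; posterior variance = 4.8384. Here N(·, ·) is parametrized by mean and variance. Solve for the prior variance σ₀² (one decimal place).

Posterior precision equals prior precision plus data precision: 1/σ_n² = 1/σ₀² + n/σ².
So 1/σ₀² = 1/4.8384 − 6/31.1 = 0.206680 − 0.192926 = 0.013754.
Hence σ₀² = 1/0.013754 ≈ 72.7.

σ₀² = 72.7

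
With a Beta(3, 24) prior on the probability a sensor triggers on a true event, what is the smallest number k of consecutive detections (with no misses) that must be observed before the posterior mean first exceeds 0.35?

After k detections and 0 misses the posterior is Beta(3+k, 24), with mean (3+k)/(3+24+k).
Set (3+k)/(27+k) > 0.35 and solve: k > (0.35·27 − 3)/(1 − 0.35) = 9.923.
The smallest integer exceeding 9.923 is 10, and checking k=10: (13)/(37) = 0.3514 > 0.35.

k = 10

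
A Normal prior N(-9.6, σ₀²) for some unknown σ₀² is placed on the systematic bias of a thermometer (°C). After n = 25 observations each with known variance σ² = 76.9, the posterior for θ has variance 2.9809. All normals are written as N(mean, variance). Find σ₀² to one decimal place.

For the Normal–Normal model with known σ², precisions add: τ_n = τ₀ + n/σ².
So 1/σ₀² = 1/2.9809 − 25/76.9 = 0.335469 − 0.325098 = 0.010371.
Hence σ₀² = 1/0.010371 ≈ 96.4.

σ₀² = 96.4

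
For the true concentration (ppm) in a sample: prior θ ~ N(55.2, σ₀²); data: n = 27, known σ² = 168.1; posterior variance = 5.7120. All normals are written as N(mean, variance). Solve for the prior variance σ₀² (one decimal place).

For the Normal–Normal model with known σ², precisions add: τ_n = τ₀ + n/σ².
So 1/σ₀² = 1/5.7120 − 27/168.1 = 0.175070 − 0.160619 = 0.014451.
Hence σ₀² = 1/0.014451 ≈ 69.2.

σ₀² = 69.2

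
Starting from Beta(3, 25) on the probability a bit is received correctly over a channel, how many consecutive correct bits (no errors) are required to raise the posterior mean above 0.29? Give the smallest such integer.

k = 8

After k correct bits and 0 errors the posterior is Beta(3+k, 25), with mean (3+k)/(3+25+k).
Set (3+k)/(28+k) > 0.29 and solve: k > (0.29·28 − 3)/(1 − 0.29) = 7.211.
The smallest integer exceeding 7.211 is 8.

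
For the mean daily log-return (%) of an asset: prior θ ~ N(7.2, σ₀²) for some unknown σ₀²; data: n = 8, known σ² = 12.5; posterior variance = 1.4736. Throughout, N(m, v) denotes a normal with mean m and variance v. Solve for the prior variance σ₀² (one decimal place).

σ₀² = 25.9

Posterior precision equals prior precision plus data precision: 1/σ_n² = 1/σ₀² + n/σ².
So 1/σ₀² = 1/1.4736 − 8/12.5 = 0.678610 − 0.640000 = 0.038610.
Hence σ₀² = 1/0.038610 ≈ 25.9.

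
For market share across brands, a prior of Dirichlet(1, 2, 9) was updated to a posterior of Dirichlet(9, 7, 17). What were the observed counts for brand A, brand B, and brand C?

counts (8, 5, 8)

For a Dirichlet(α) prior with multinomial counts c, the posterior is Dirichlet(α + c) componentwise.
Counts are posterior − prior componentwise: 9−1=8, 7−2=5, 17−9=8.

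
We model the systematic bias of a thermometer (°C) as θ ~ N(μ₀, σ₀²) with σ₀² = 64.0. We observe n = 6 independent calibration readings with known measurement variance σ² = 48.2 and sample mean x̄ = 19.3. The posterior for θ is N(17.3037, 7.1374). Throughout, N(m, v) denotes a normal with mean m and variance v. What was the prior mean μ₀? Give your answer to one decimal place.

μ₀ = 1.4

With known observation variance, the Normal–Normal posterior has precision τ_n = τ₀ + n/σ² and mean μ_n = (τ₀μ₀ + (n/σ²)x̄)/τ_n.
Here τ₀ = 1/64.0 = 0.015625 and τ_data = 6/48.2 = 0.124481, so τ_n = 0.140106.
Rearranging for μ₀: μ₀ = (μ_n·τ_n − τ_data·x̄)/τ₀ = (17.3037·0.140106 − 0.124481·19.3) / 0.015625 = 0.021869/0.015625 ≈ 1.4.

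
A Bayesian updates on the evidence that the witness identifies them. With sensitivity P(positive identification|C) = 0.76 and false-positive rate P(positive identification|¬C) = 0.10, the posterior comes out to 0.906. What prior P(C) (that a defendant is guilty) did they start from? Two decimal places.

Bayes' rule in odds form gives O(C|E) = O(C)·[P(E|C)/P(E|¬C)], hence O(C) = O(C|E)/LR.
Posterior odds = 0.906/(1−0.906) = 9.6383. LR = 0.76/0.10 = 7.6000.
Prior odds = 9.6383/7.6000 = 1.2682, so P(C) = 1.2682/(1+1.2682) ≈ 0.56.

P(C) = 0.56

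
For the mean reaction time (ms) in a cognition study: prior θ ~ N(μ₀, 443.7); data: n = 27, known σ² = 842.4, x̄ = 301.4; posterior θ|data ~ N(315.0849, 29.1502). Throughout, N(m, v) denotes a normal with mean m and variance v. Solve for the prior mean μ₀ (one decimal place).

With known observation variance, the Normal–Normal posterior has precision τ_n = τ₀ + n/σ² and mean μ_n = (τ₀μ₀ + (n/σ²)x̄)/τ_n.
Here τ₀ = 1/443.7 = 0.002254 and τ_data = 27/842.4 = 0.032051, so τ_n = 0.034305.
Rearranging for μ₀: μ₀ = (μ_n·τ_n − τ_data·x̄)/τ₀ = (315.0849·0.034305 − 0.032051·301.4) / 0.002254 = 1.148816/0.002254 ≈ 509.7.

μ₀ = 509.7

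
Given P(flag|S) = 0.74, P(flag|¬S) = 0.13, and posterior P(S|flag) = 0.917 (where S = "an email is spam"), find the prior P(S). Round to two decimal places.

Bayes' rule in odds form gives O(S|E) = O(S)·[P(E|S)/P(E|¬S)], hence O(S) = O(S|E)/LR.
Posterior odds = 0.917/(1−0.917) = 11.0482. LR = 0.74/0.13 = 5.6923.
Prior odds = 11.0482/5.6923 = 1.9409, so P(S) = 1.9409/(1+1.9409) ≈ 0.66.

P(S) = 0.66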